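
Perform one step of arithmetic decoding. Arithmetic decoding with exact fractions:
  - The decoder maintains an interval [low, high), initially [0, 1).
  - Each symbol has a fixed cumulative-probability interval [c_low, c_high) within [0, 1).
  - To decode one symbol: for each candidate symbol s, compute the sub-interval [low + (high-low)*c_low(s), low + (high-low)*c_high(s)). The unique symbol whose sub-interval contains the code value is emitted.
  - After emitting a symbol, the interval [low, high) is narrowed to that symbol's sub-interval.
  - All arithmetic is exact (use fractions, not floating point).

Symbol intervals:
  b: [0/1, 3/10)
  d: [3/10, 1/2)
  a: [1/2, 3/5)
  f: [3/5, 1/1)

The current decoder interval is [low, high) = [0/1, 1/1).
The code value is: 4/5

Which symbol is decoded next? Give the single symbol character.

Interval width = high − low = 1/1 − 0/1 = 1/1
Scaled code = (code − low) / width = (4/5 − 0/1) / 1/1 = 4/5
  b: [0/1, 3/10) 
  d: [3/10, 1/2) 
  a: [1/2, 3/5) 
  f: [3/5, 1/1) ← scaled code falls here ✓

Answer: f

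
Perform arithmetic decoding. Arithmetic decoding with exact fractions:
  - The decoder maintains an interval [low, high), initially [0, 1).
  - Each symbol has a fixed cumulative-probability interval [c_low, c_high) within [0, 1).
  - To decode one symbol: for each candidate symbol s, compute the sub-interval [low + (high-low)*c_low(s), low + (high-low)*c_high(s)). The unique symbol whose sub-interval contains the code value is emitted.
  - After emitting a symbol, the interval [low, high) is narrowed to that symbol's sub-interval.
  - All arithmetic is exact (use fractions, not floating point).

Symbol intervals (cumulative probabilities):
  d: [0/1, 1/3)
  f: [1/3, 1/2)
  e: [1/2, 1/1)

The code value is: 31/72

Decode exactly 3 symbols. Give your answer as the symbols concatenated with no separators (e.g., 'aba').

Step 1: interval [0/1, 1/1), width = 1/1 - 0/1 = 1/1
  'd': [0/1 + 1/1*0/1, 0/1 + 1/1*1/3) = [0/1, 1/3)
  'f': [0/1 + 1/1*1/3, 0/1 + 1/1*1/2) = [1/3, 1/2) <- contains code 31/72
  'e': [0/1 + 1/1*1/2, 0/1 + 1/1*1/1) = [1/2, 1/1)
  emit 'f', narrow to [1/3, 1/2)
Step 2: interval [1/3, 1/2), width = 1/2 - 1/3 = 1/6
  'd': [1/3 + 1/6*0/1, 1/3 + 1/6*1/3) = [1/3, 7/18)
  'f': [1/3 + 1/6*1/3, 1/3 + 1/6*1/2) = [7/18, 5/12)
  'e': [1/3 + 1/6*1/2, 1/3 + 1/6*1/1) = [5/12, 1/2) <- contains code 31/72
  emit 'e', narrow to [5/12, 1/2)
Step 3: interval [5/12, 1/2), width = 1/2 - 5/12 = 1/12
  'd': [5/12 + 1/12*0/1, 5/12 + 1/12*1/3) = [5/12, 4/9) <- contains code 31/72
  'f': [5/12 + 1/12*1/3, 5/12 + 1/12*1/2) = [4/9, 11/24)
  'e': [5/12 + 1/12*1/2, 5/12 + 1/12*1/1) = [11/24, 1/2)
  emit 'd', narrow to [5/12, 4/9)

Answer: fed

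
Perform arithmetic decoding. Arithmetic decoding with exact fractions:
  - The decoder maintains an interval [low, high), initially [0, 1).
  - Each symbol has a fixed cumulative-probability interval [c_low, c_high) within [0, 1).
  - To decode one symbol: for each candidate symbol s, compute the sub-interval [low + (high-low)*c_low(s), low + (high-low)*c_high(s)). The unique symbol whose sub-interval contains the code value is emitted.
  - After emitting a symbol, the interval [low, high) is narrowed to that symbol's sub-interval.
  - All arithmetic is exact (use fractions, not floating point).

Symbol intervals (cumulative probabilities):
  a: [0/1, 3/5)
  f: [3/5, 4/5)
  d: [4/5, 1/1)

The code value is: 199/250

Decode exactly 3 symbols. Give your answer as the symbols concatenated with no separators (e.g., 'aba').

Step 1: interval [0/1, 1/1), width = 1/1 - 0/1 = 1/1
  'a': [0/1 + 1/1*0/1, 0/1 + 1/1*3/5) = [0/1, 3/5)
  'f': [0/1 + 1/1*3/5, 0/1 + 1/1*4/5) = [3/5, 4/5) <- contains code 199/250
  'd': [0/1 + 1/1*4/5, 0/1 + 1/1*1/1) = [4/5, 1/1)
  emit 'f', narrow to [3/5, 4/5)
Step 2: interval [3/5, 4/5), width = 4/5 - 3/5 = 1/5
  'a': [3/5 + 1/5*0/1, 3/5 + 1/5*3/5) = [3/5, 18/25)
  'f': [3/5 + 1/5*3/5, 3/5 + 1/5*4/5) = [18/25, 19/25)
  'd': [3/5 + 1/5*4/5, 3/5 + 1/5*1/1) = [19/25, 4/5) <- contains code 199/250
  emit 'd', narrow to [19/25, 4/5)
Step 3: interval [19/25, 4/5), width = 4/5 - 19/25 = 1/25
  'a': [19/25 + 1/25*0/1, 19/25 + 1/25*3/5) = [19/25, 98/125)
  'f': [19/25 + 1/25*3/5, 19/25 + 1/25*4/5) = [98/125, 99/125)
  'd': [19/25 + 1/25*4/5, 19/25 + 1/25*1/1) = [99/125, 4/5) <- contains code 199/250
  emit 'd', narrow to [99/125, 4/5)

Answer: fdd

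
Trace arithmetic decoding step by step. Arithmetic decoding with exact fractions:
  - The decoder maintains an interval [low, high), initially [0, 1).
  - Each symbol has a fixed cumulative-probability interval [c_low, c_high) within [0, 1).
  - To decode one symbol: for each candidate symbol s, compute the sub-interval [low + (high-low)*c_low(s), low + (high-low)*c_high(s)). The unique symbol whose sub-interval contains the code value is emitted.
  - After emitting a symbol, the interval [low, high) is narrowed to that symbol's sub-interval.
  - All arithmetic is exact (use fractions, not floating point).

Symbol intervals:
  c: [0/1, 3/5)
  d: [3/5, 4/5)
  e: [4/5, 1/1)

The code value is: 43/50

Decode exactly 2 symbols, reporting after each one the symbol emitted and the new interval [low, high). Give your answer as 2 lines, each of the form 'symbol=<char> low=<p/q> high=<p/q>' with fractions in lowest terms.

Answer: symbol=e low=4/5 high=1/1
symbol=c low=4/5 high=23/25

Derivation:
Step 1: interval [0/1, 1/1), width = 1/1 - 0/1 = 1/1
  'c': [0/1 + 1/1*0/1, 0/1 + 1/1*3/5) = [0/1, 3/5)
  'd': [0/1 + 1/1*3/5, 0/1 + 1/1*4/5) = [3/5, 4/5)
  'e': [0/1 + 1/1*4/5, 0/1 + 1/1*1/1) = [4/5, 1/1) <- contains code 43/50
  emit 'e', narrow to [4/5, 1/1)
Step 2: interval [4/5, 1/1), width = 1/1 - 4/5 = 1/5
  'c': [4/5 + 1/5*0/1, 4/5 + 1/5*3/5) = [4/5, 23/25) <- contains code 43/50
  'd': [4/5 + 1/5*3/5, 4/5 + 1/5*4/5) = [23/25, 24/25)
  'e': [4/5 + 1/5*4/5, 4/5 + 1/5*1/1) = [24/25, 1/1)
  emit 'c', narrow to [4/5, 23/25)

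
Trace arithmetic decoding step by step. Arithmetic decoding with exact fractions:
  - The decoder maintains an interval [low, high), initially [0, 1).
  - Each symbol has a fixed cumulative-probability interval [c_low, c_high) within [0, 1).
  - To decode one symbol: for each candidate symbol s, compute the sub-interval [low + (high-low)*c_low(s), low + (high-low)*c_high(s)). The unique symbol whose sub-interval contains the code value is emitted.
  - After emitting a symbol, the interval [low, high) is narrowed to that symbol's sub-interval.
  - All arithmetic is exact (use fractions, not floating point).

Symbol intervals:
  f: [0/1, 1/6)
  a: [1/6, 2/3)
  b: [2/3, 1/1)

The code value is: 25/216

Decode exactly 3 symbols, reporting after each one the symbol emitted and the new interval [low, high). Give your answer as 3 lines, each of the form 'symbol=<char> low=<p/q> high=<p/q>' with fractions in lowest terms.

Step 1: interval [0/1, 1/1), width = 1/1 - 0/1 = 1/1
  'f': [0/1 + 1/1*0/1, 0/1 + 1/1*1/6) = [0/1, 1/6) <- contains code 25/216
  'a': [0/1 + 1/1*1/6, 0/1 + 1/1*2/3) = [1/6, 2/3)
  'b': [0/1 + 1/1*2/3, 0/1 + 1/1*1/1) = [2/3, 1/1)
  emit 'f', narrow to [0/1, 1/6)
Step 2: interval [0/1, 1/6), width = 1/6 - 0/1 = 1/6
  'f': [0/1 + 1/6*0/1, 0/1 + 1/6*1/6) = [0/1, 1/36)
  'a': [0/1 + 1/6*1/6, 0/1 + 1/6*2/3) = [1/36, 1/9)
  'b': [0/1 + 1/6*2/3, 0/1 + 1/6*1/1) = [1/9, 1/6) <- contains code 25/216
  emit 'b', narrow to [1/9, 1/6)
Step 3: interval [1/9, 1/6), width = 1/6 - 1/9 = 1/18
  'f': [1/9 + 1/18*0/1, 1/9 + 1/18*1/6) = [1/9, 13/108) <- contains code 25/216
  'a': [1/9 + 1/18*1/6, 1/9 + 1/18*2/3) = [13/108, 4/27)
  'b': [1/9 + 1/18*2/3, 1/9 + 1/18*1/1) = [4/27, 1/6)
  emit 'f', narrow to [1/9, 13/108)

Answer: symbol=f low=0/1 high=1/6
symbol=b low=1/9 high=1/6
symbol=f low=1/9 high=13/108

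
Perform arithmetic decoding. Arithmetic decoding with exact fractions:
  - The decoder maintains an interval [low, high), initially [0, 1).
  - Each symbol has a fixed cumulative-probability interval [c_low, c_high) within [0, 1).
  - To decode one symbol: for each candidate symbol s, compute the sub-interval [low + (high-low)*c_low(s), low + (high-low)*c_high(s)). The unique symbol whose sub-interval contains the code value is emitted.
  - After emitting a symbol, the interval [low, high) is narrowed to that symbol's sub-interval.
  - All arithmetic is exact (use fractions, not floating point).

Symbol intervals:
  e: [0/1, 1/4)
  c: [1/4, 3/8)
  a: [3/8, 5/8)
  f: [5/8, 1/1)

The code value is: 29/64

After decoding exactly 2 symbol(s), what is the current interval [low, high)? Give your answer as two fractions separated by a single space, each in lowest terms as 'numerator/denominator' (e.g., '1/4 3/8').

Step 1: interval [0/1, 1/1), width = 1/1 - 0/1 = 1/1
  'e': [0/1 + 1/1*0/1, 0/1 + 1/1*1/4) = [0/1, 1/4)
  'c': [0/1 + 1/1*1/4, 0/1 + 1/1*3/8) = [1/4, 3/8)
  'a': [0/1 + 1/1*3/8, 0/1 + 1/1*5/8) = [3/8, 5/8) <- contains code 29/64
  'f': [0/1 + 1/1*5/8, 0/1 + 1/1*1/1) = [5/8, 1/1)
  emit 'a', narrow to [3/8, 5/8)
Step 2: interval [3/8, 5/8), width = 5/8 - 3/8 = 1/4
  'e': [3/8 + 1/4*0/1, 3/8 + 1/4*1/4) = [3/8, 7/16)
  'c': [3/8 + 1/4*1/4, 3/8 + 1/4*3/8) = [7/16, 15/32) <- contains code 29/64
  'a': [3/8 + 1/4*3/8, 3/8 + 1/4*5/8) = [15/32, 17/32)
  'f': [3/8 + 1/4*5/8, 3/8 + 1/4*1/1) = [17/32, 5/8)
  emit 'c', narrow to [7/16, 15/32)

Answer: 7/16 15/32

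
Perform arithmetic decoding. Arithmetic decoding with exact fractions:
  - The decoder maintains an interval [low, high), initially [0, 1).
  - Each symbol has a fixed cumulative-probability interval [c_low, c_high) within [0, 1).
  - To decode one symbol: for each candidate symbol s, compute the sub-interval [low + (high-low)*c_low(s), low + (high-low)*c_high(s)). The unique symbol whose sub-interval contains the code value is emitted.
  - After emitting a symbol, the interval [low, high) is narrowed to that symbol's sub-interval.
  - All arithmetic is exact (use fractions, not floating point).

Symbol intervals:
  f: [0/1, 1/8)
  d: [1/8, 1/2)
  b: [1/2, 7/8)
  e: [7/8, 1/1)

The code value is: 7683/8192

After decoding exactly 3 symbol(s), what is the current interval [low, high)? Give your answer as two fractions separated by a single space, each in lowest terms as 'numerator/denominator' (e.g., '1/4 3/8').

Step 1: interval [0/1, 1/1), width = 1/1 - 0/1 = 1/1
  'f': [0/1 + 1/1*0/1, 0/1 + 1/1*1/8) = [0/1, 1/8)
  'd': [0/1 + 1/1*1/8, 0/1 + 1/1*1/2) = [1/8, 1/2)
  'b': [0/1 + 1/1*1/2, 0/1 + 1/1*7/8) = [1/2, 7/8)
  'e': [0/1 + 1/1*7/8, 0/1 + 1/1*1/1) = [7/8, 1/1) <- contains code 7683/8192
  emit 'e', narrow to [7/8, 1/1)
Step 2: interval [7/8, 1/1), width = 1/1 - 7/8 = 1/8
  'f': [7/8 + 1/8*0/1, 7/8 + 1/8*1/8) = [7/8, 57/64)
  'd': [7/8 + 1/8*1/8, 7/8 + 1/8*1/2) = [57/64, 15/16)
  'b': [7/8 + 1/8*1/2, 7/8 + 1/8*7/8) = [15/16, 63/64) <- contains code 7683/8192
  'e': [7/8 + 1/8*7/8, 7/8 + 1/8*1/1) = [63/64, 1/1)
  emit 'b', narrow to [15/16, 63/64)
Step 3: interval [15/16, 63/64), width = 63/64 - 15/16 = 3/64
  'f': [15/16 + 3/64*0/1, 15/16 + 3/64*1/8) = [15/16, 483/512) <- contains code 7683/8192
  'd': [15/16 + 3/64*1/8, 15/16 + 3/64*1/2) = [483/512, 123/128)
  'b': [15/16 + 3/64*1/2, 15/16 + 3/64*7/8) = [123/128, 501/512)
  'e': [15/16 + 3/64*7/8, 15/16 + 3/64*1/1) = [501/512, 63/64)
  emit 'f', narrow to [15/16, 483/512)

Answer: 15/16 483/512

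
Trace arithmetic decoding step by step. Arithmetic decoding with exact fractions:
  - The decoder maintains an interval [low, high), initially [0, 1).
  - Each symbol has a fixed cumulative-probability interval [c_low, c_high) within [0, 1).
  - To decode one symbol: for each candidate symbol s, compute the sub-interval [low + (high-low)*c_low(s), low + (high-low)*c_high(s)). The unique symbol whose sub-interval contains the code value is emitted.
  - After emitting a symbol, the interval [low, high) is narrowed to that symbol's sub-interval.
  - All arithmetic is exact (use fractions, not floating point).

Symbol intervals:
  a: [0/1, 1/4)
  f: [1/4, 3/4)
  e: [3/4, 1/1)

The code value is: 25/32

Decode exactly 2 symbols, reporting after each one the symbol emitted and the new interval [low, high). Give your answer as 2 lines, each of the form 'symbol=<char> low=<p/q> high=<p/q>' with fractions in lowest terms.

Step 1: interval [0/1, 1/1), width = 1/1 - 0/1 = 1/1
  'a': [0/1 + 1/1*0/1, 0/1 + 1/1*1/4) = [0/1, 1/4)
  'f': [0/1 + 1/1*1/4, 0/1 + 1/1*3/4) = [1/4, 3/4)
  'e': [0/1 + 1/1*3/4, 0/1 + 1/1*1/1) = [3/4, 1/1) <- contains code 25/32
  emit 'e', narrow to [3/4, 1/1)
Step 2: interval [3/4, 1/1), width = 1/1 - 3/4 = 1/4
  'a': [3/4 + 1/4*0/1, 3/4 + 1/4*1/4) = [3/4, 13/16) <- contains code 25/32
  'f': [3/4 + 1/4*1/4, 3/4 + 1/4*3/4) = [13/16, 15/16)
  'e': [3/4 + 1/4*3/4, 3/4 + 1/4*1/1) = [15/16, 1/1)
  emit 'a', narrow to [3/4, 13/16)

Answer: symbol=e low=3/4 high=1/1
symbol=a low=3/4 high=13/16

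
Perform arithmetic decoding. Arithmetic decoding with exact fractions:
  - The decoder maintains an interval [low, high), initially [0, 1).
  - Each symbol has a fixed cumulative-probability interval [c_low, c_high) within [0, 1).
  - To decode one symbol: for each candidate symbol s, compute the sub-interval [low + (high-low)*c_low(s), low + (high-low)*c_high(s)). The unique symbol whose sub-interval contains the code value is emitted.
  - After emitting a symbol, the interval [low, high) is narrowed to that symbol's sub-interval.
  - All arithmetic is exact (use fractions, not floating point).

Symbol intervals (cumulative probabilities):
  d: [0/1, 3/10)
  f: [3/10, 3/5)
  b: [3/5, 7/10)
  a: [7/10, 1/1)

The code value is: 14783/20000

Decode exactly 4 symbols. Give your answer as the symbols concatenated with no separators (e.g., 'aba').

Step 1: interval [0/1, 1/1), width = 1/1 - 0/1 = 1/1
  'd': [0/1 + 1/1*0/1, 0/1 + 1/1*3/10) = [0/1, 3/10)
  'f': [0/1 + 1/1*3/10, 0/1 + 1/1*3/5) = [3/10, 3/5)
  'b': [0/1 + 1/1*3/5, 0/1 + 1/1*7/10) = [3/5, 7/10)
  'a': [0/1 + 1/1*7/10, 0/1 + 1/1*1/1) = [7/10, 1/1) <- contains code 14783/20000
  emit 'a', narrow to [7/10, 1/1)
Step 2: interval [7/10, 1/1), width = 1/1 - 7/10 = 3/10
  'd': [7/10 + 3/10*0/1, 7/10 + 3/10*3/10) = [7/10, 79/100) <- contains code 14783/20000
  'f': [7/10 + 3/10*3/10, 7/10 + 3/10*3/5) = [79/100, 22/25)
  'b': [7/10 + 3/10*3/5, 7/10 + 3/10*7/10) = [22/25, 91/100)
  'a': [7/10 + 3/10*7/10, 7/10 + 3/10*1/1) = [91/100, 1/1)
  emit 'd', narrow to [7/10, 79/100)
Step 3: interval [7/10, 79/100), width = 79/100 - 7/10 = 9/100
  'd': [7/10 + 9/100*0/1, 7/10 + 9/100*3/10) = [7/10, 727/1000)
  'f': [7/10 + 9/100*3/10, 7/10 + 9/100*3/5) = [727/1000, 377/500) <- contains code 14783/20000
  'b': [7/10 + 9/100*3/5, 7/10 + 9/100*7/10) = [377/500, 763/1000)
  'a': [7/10 + 9/100*7/10, 7/10 + 9/100*1/1) = [763/1000, 79/100)
  emit 'f', narrow to [727/1000, 377/500)
Step 4: interval [727/1000, 377/500), width = 377/500 - 727/1000 = 27/1000
  'd': [727/1000 + 27/1000*0/1, 727/1000 + 27/1000*3/10) = [727/1000, 7351/10000)
  'f': [727/1000 + 27/1000*3/10, 727/1000 + 27/1000*3/5) = [7351/10000, 929/1250) <- contains code 14783/20000
  'b': [727/1000 + 27/1000*3/5, 727/1000 + 27/1000*7/10) = [929/1250, 7459/10000)
  'a': [727/1000 + 27/1000*7/10, 727/1000 + 27/1000*1/1) = [7459/10000, 377/500)
  emit 'f', narrow to [7351/10000, 929/1250)

Answer: adff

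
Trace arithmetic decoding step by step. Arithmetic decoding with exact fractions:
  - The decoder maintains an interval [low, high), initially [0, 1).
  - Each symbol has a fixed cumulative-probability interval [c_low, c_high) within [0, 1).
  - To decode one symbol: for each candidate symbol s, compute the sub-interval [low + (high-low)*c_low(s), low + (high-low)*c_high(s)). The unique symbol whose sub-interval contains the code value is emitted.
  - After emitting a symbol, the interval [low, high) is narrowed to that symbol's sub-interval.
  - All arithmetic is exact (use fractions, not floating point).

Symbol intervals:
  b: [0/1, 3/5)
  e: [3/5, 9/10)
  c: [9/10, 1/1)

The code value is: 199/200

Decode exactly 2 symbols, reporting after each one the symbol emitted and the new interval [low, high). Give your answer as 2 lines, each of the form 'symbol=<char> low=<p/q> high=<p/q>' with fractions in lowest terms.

Step 1: interval [0/1, 1/1), width = 1/1 - 0/1 = 1/1
  'b': [0/1 + 1/1*0/1, 0/1 + 1/1*3/5) = [0/1, 3/5)
  'e': [0/1 + 1/1*3/5, 0/1 + 1/1*9/10) = [3/5, 9/10)
  'c': [0/1 + 1/1*9/10, 0/1 + 1/1*1/1) = [9/10, 1/1) <- contains code 199/200
  emit 'c', narrow to [9/10, 1/1)
Step 2: interval [9/10, 1/1), width = 1/1 - 9/10 = 1/10
  'b': [9/10 + 1/10*0/1, 9/10 + 1/10*3/5) = [9/10, 24/25)
  'e': [9/10 + 1/10*3/5, 9/10 + 1/10*9/10) = [24/25, 99/100)
  'c': [9/10 + 1/10*9/10, 9/10 + 1/10*1/1) = [99/100, 1/1) <- contains code 199/200
  emit 'c', narrow to [99/100, 1/1)

Answer: symbol=c low=9/10 high=1/1
symbol=c low=99/100 high=1/1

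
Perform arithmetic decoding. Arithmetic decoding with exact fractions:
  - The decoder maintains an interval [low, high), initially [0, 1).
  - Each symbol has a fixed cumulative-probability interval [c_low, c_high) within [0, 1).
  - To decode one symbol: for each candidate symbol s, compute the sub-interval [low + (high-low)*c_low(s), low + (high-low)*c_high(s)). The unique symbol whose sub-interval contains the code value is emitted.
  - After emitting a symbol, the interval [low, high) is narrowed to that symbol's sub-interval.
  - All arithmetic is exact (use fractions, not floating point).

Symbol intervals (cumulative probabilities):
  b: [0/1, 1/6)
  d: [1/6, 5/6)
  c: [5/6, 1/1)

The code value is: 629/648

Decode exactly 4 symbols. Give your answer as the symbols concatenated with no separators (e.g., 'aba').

Answer: cdcc

Derivation:
Step 1: interval [0/1, 1/1), width = 1/1 - 0/1 = 1/1
  'b': [0/1 + 1/1*0/1, 0/1 + 1/1*1/6) = [0/1, 1/6)
  'd': [0/1 + 1/1*1/6, 0/1 + 1/1*5/6) = [1/6, 5/6)
  'c': [0/1 + 1/1*5/6, 0/1 + 1/1*1/1) = [5/6, 1/1) <- contains code 629/648
  emit 'c', narrow to [5/6, 1/1)
Step 2: interval [5/6, 1/1), width = 1/1 - 5/6 = 1/6
  'b': [5/6 + 1/6*0/1, 5/6 + 1/6*1/6) = [5/6, 31/36)
  'd': [5/6 + 1/6*1/6, 5/6 + 1/6*5/6) = [31/36, 35/36) <- contains code 629/648
  'c': [5/6 + 1/6*5/6, 5/6 + 1/6*1/1) = [35/36, 1/1)
  emit 'd', narrow to [31/36, 35/36)
Step 3: interval [31/36, 35/36), width = 35/36 - 31/36 = 1/9
  'b': [31/36 + 1/9*0/1, 31/36 + 1/9*1/6) = [31/36, 95/108)
  'd': [31/36 + 1/9*1/6, 31/36 + 1/9*5/6) = [95/108, 103/108)
  'c': [31/36 + 1/9*5/6, 31/36 + 1/9*1/1) = [103/108, 35/36) <- contains code 629/648
  emit 'c', narrow to [103/108, 35/36)
Step 4: interval [103/108, 35/36), width = 35/36 - 103/108 = 1/54
  'b': [103/108 + 1/54*0/1, 103/108 + 1/54*1/6) = [103/108, 155/162)
  'd': [103/108 + 1/54*1/6, 103/108 + 1/54*5/6) = [155/162, 157/162)
  'c': [103/108 + 1/54*5/6, 103/108 + 1/54*1/1) = [157/162, 35/36) <- contains code 629/648
  emit 'c', narrow to [157/162, 35/36)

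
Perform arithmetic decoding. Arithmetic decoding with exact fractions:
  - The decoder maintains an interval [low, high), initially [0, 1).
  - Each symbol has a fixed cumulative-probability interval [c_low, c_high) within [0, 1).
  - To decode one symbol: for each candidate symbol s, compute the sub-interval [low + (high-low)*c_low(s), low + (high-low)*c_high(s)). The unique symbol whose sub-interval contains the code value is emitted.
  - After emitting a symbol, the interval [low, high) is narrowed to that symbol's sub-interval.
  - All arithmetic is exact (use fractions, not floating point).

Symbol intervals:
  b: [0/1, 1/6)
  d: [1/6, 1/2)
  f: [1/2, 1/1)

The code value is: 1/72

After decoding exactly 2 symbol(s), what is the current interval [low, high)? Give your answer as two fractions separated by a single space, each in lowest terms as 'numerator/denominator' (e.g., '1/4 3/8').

Answer: 0/1 1/36

Derivation:
Step 1: interval [0/1, 1/1), width = 1/1 - 0/1 = 1/1
  'b': [0/1 + 1/1*0/1, 0/1 + 1/1*1/6) = [0/1, 1/6) <- contains code 1/72
  'd': [0/1 + 1/1*1/6, 0/1 + 1/1*1/2) = [1/6, 1/2)
  'f': [0/1 + 1/1*1/2, 0/1 + 1/1*1/1) = [1/2, 1/1)
  emit 'b', narrow to [0/1, 1/6)
Step 2: interval [0/1, 1/6), width = 1/6 - 0/1 = 1/6
  'b': [0/1 + 1/6*0/1, 0/1 + 1/6*1/6) = [0/1, 1/36) <- contains code 1/72
  'd': [0/1 + 1/6*1/6, 0/1 + 1/6*1/2) = [1/36, 1/12)
  'f': [0/1 + 1/6*1/2, 0/1 + 1/6*1/1) = [1/12, 1/6)
  emit 'b', narrow to [0/1, 1/36)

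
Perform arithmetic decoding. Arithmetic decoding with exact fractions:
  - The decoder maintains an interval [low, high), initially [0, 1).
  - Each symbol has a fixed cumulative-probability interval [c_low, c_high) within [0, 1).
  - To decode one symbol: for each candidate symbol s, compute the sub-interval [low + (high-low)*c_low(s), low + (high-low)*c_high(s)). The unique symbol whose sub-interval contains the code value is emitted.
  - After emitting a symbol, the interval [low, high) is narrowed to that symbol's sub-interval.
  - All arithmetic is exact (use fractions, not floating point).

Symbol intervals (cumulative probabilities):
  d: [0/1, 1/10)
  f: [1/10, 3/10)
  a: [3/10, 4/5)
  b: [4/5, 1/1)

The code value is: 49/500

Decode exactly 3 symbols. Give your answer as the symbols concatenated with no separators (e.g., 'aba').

Step 1: interval [0/1, 1/1), width = 1/1 - 0/1 = 1/1
  'd': [0/1 + 1/1*0/1, 0/1 + 1/1*1/10) = [0/1, 1/10) <- contains code 49/500
  'f': [0/1 + 1/1*1/10, 0/1 + 1/1*3/10) = [1/10, 3/10)
  'a': [0/1 + 1/1*3/10, 0/1 + 1/1*4/5) = [3/10, 4/5)
  'b': [0/1 + 1/1*4/5, 0/1 + 1/1*1/1) = [4/5, 1/1)
  emit 'd', narrow to [0/1, 1/10)
Step 2: interval [0/1, 1/10), width = 1/10 - 0/1 = 1/10
  'd': [0/1 + 1/10*0/1, 0/1 + 1/10*1/10) = [0/1, 1/100)
  'f': [0/1 + 1/10*1/10, 0/1 + 1/10*3/10) = [1/100, 3/100)
  'a': [0/1 + 1/10*3/10, 0/1 + 1/10*4/5) = [3/100, 2/25)
  'b': [0/1 + 1/10*4/5, 0/1 + 1/10*1/1) = [2/25, 1/10) <- contains code 49/500
  emit 'b', narrow to [2/25, 1/10)
Step 3: interval [2/25, 1/10), width = 1/10 - 2/25 = 1/50
  'd': [2/25 + 1/50*0/1, 2/25 + 1/50*1/10) = [2/25, 41/500)
  'f': [2/25 + 1/50*1/10, 2/25 + 1/50*3/10) = [41/500, 43/500)
  'a': [2/25 + 1/50*3/10, 2/25 + 1/50*4/5) = [43/500, 12/125)
  'b': [2/25 + 1/50*4/5, 2/25 + 1/50*1/1) = [12/125, 1/10) <- contains code 49/500
  emit 'b', narrow to [12/125, 1/10)

Answer: dbb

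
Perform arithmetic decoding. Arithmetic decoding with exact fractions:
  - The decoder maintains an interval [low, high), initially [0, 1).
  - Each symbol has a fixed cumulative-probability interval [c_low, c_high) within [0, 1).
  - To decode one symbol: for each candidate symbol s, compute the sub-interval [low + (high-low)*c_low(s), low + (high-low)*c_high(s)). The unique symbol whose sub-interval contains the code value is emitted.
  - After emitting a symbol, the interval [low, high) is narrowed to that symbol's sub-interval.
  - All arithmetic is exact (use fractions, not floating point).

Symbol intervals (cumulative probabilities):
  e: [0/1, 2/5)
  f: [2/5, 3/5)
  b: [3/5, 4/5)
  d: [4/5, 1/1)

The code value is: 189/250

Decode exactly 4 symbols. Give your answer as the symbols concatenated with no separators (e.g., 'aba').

Answer: bbdf

Derivation:
Step 1: interval [0/1, 1/1), width = 1/1 - 0/1 = 1/1
  'e': [0/1 + 1/1*0/1, 0/1 + 1/1*2/5) = [0/1, 2/5)
  'f': [0/1 + 1/1*2/5, 0/1 + 1/1*3/5) = [2/5, 3/5)
  'b': [0/1 + 1/1*3/5, 0/1 + 1/1*4/5) = [3/5, 4/5) <- contains code 189/250
  'd': [0/1 + 1/1*4/5, 0/1 + 1/1*1/1) = [4/5, 1/1)
  emit 'b', narrow to [3/5, 4/5)
Step 2: interval [3/5, 4/5), width = 4/5 - 3/5 = 1/5
  'e': [3/5 + 1/5*0/1, 3/5 + 1/5*2/5) = [3/5, 17/25)
  'f': [3/5 + 1/5*2/5, 3/5 + 1/5*3/5) = [17/25, 18/25)
  'b': [3/5 + 1/5*3/5, 3/5 + 1/5*4/5) = [18/25, 19/25) <- contains code 189/250
  'd': [3/5 + 1/5*4/5, 3/5 + 1/5*1/1) = [19/25, 4/5)
  emit 'b', narrow to [18/25, 19/25)
Step 3: interval [18/25, 19/25), width = 19/25 - 18/25 = 1/25
  'e': [18/25 + 1/25*0/1, 18/25 + 1/25*2/5) = [18/25, 92/125)
  'f': [18/25 + 1/25*2/5, 18/25 + 1/25*3/5) = [92/125, 93/125)
  'b': [18/25 + 1/25*3/5, 18/25 + 1/25*4/5) = [93/125, 94/125)
  'd': [18/25 + 1/25*4/5, 18/25 + 1/25*1/1) = [94/125, 19/25) <- contains code 189/250
  emit 'd', narrow to [94/125, 19/25)
Step 4: interval [94/125, 19/25), width = 19/25 - 94/125 = 1/125
  'e': [94/125 + 1/125*0/1, 94/125 + 1/125*2/5) = [94/125, 472/625)
  'f': [94/125 + 1/125*2/5, 94/125 + 1/125*3/5) = [472/625, 473/625) <- contains code 189/250
  'b': [94/125 + 1/125*3/5, 94/125 + 1/125*4/5) = [473/625, 474/625)
  'd': [94/125 + 1/125*4/5, 94/125 + 1/125*1/1) = [474/625, 19/25)
  emit 'f', narrow to [472/625, 473/625)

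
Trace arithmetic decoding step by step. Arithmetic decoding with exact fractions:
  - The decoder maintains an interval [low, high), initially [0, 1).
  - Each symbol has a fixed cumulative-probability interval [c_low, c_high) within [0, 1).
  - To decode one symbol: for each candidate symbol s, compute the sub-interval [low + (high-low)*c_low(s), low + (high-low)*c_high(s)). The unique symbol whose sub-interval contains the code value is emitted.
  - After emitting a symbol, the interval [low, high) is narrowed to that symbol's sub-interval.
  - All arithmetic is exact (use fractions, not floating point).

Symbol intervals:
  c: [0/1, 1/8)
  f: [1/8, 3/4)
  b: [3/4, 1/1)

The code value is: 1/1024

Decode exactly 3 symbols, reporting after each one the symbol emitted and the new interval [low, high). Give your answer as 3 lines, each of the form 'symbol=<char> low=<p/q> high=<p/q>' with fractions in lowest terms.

Step 1: interval [0/1, 1/1), width = 1/1 - 0/1 = 1/1
  'c': [0/1 + 1/1*0/1, 0/1 + 1/1*1/8) = [0/1, 1/8) <- contains code 1/1024
  'f': [0/1 + 1/1*1/8, 0/1 + 1/1*3/4) = [1/8, 3/4)
  'b': [0/1 + 1/1*3/4, 0/1 + 1/1*1/1) = [3/4, 1/1)
  emit 'c', narrow to [0/1, 1/8)
Step 2: interval [0/1, 1/8), width = 1/8 - 0/1 = 1/8
  'c': [0/1 + 1/8*0/1, 0/1 + 1/8*1/8) = [0/1, 1/64) <- contains code 1/1024
  'f': [0/1 + 1/8*1/8, 0/1 + 1/8*3/4) = [1/64, 3/32)
  'b': [0/1 + 1/8*3/4, 0/1 + 1/8*1/1) = [3/32, 1/8)
  emit 'c', narrow to [0/1, 1/64)
Step 3: interval [0/1, 1/64), width = 1/64 - 0/1 = 1/64
  'c': [0/1 + 1/64*0/1, 0/1 + 1/64*1/8) = [0/1, 1/512) <- contains code 1/1024
  'f': [0/1 + 1/64*1/8, 0/1 + 1/64*3/4) = [1/512, 3/256)
  'b': [0/1 + 1/64*3/4, 0/1 + 1/64*1/1) = [3/256, 1/64)
  emit 'c', narrow to [0/1, 1/512)

Answer: symbol=c low=0/1 high=1/8
symbol=c low=0/1 high=1/64
symbol=c low=0/1 high=1/512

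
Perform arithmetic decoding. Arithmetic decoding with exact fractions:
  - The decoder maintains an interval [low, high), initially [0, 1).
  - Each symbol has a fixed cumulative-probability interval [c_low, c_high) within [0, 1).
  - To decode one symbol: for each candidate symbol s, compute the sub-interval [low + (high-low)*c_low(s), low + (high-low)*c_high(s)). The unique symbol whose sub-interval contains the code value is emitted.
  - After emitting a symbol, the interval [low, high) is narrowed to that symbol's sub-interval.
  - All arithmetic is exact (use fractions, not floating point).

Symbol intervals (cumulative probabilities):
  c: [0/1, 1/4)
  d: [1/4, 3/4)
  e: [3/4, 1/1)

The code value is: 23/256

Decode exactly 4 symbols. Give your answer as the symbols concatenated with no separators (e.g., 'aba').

Answer: cdce

Derivation:
Step 1: interval [0/1, 1/1), width = 1/1 - 0/1 = 1/1
  'c': [0/1 + 1/1*0/1, 0/1 + 1/1*1/4) = [0/1, 1/4) <- contains code 23/256
  'd': [0/1 + 1/1*1/4, 0/1 + 1/1*3/4) = [1/4, 3/4)
  'e': [0/1 + 1/1*3/4, 0/1 + 1/1*1/1) = [3/4, 1/1)
  emit 'c', narrow to [0/1, 1/4)
Step 2: interval [0/1, 1/4), width = 1/4 - 0/1 = 1/4
  'c': [0/1 + 1/4*0/1, 0/1 + 1/4*1/4) = [0/1, 1/16)
  'd': [0/1 + 1/4*1/4, 0/1 + 1/4*3/4) = [1/16, 3/16) <- contains code 23/256
  'e': [0/1 + 1/4*3/4, 0/1 + 1/4*1/1) = [3/16, 1/4)
  emit 'd', narrow to [1/16, 3/16)
Step 3: interval [1/16, 3/16), width = 3/16 - 1/16 = 1/8
  'c': [1/16 + 1/8*0/1, 1/16 + 1/8*1/4) = [1/16, 3/32) <- contains code 23/256
  'd': [1/16 + 1/8*1/4, 1/16 + 1/8*3/4) = [3/32, 5/32)
  'e': [1/16 + 1/8*3/4, 1/16 + 1/8*1/1) = [5/32, 3/16)
  emit 'c', narrow to [1/16, 3/32)
Step 4: interval [1/16, 3/32), width = 3/32 - 1/16 = 1/32
  'c': [1/16 + 1/32*0/1, 1/16 + 1/32*1/4) = [1/16, 9/128)
  'd': [1/16 + 1/32*1/4, 1/16 + 1/32*3/4) = [9/128, 11/128)
  'e': [1/16 + 1/32*3/4, 1/16 + 1/32*1/1) = [11/128, 3/32) <- contains code 23/256
  emit 'e', narrow to [11/128, 3/32)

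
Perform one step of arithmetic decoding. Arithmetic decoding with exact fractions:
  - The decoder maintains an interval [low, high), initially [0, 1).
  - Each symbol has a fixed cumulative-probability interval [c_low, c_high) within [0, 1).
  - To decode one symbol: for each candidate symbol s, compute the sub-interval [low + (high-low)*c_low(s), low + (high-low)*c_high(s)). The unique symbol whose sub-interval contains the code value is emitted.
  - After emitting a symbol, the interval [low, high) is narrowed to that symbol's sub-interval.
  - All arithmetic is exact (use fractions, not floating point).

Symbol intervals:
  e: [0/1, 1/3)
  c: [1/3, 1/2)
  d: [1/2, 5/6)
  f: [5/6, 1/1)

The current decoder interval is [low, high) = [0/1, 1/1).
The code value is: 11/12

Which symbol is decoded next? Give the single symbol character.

Interval width = high − low = 1/1 − 0/1 = 1/1
Scaled code = (code − low) / width = (11/12 − 0/1) / 1/1 = 11/12
  e: [0/1, 1/3) 
  c: [1/3, 1/2) 
  d: [1/2, 5/6) 
  f: [5/6, 1/1) ← scaled code falls here ✓

Answer: f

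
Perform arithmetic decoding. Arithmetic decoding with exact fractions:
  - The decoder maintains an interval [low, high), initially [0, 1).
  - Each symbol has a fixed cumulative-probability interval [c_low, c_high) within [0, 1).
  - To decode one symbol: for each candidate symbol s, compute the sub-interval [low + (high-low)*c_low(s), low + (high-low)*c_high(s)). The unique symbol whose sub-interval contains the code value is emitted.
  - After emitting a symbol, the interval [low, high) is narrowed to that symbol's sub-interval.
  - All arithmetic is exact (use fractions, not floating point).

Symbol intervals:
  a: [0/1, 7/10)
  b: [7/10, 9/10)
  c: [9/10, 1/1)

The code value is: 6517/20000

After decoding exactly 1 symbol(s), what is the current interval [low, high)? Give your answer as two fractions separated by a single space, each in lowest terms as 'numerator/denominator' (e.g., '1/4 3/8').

Answer: 0/1 7/10

Derivation:
Step 1: interval [0/1, 1/1), width = 1/1 - 0/1 = 1/1
  'a': [0/1 + 1/1*0/1, 0/1 + 1/1*7/10) = [0/1, 7/10) <- contains code 6517/20000
  'b': [0/1 + 1/1*7/10, 0/1 + 1/1*9/10) = [7/10, 9/10)
  'c': [0/1 + 1/1*9/10, 0/1 + 1/1*1/1) = [9/10, 1/1)
  emit 'a', narrow to [0/1, 7/10)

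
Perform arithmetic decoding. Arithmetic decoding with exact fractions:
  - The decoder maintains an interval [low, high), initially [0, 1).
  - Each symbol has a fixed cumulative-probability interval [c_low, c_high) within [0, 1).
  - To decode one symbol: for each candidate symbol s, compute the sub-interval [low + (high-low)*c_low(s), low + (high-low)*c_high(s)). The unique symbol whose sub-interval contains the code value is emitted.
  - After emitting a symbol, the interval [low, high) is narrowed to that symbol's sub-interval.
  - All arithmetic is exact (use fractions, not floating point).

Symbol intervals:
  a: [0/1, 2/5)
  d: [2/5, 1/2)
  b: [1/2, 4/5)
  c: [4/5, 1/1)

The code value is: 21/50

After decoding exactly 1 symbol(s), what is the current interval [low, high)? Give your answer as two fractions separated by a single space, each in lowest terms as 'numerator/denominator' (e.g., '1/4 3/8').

Answer: 2/5 1/2

Derivation:
Step 1: interval [0/1, 1/1), width = 1/1 - 0/1 = 1/1
  'a': [0/1 + 1/1*0/1, 0/1 + 1/1*2/5) = [0/1, 2/5)
  'd': [0/1 + 1/1*2/5, 0/1 + 1/1*1/2) = [2/5, 1/2) <- contains code 21/50
  'b': [0/1 + 1/1*1/2, 0/1 + 1/1*4/5) = [1/2, 4/5)
  'c': [0/1 + 1/1*4/5, 0/1 + 1/1*1/1) = [4/5, 1/1)
  emit 'd', narrow to [2/5, 1/2)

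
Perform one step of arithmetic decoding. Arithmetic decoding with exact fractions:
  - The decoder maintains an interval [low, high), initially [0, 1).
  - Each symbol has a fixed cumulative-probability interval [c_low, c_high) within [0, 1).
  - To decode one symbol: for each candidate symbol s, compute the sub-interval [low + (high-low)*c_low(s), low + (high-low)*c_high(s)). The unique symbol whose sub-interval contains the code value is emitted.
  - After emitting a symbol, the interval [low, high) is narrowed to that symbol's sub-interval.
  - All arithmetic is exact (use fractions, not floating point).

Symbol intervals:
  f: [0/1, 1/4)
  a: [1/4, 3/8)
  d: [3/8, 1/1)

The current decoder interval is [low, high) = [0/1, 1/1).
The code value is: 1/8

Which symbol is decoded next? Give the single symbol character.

Answer: f

Derivation:
Interval width = high − low = 1/1 − 0/1 = 1/1
Scaled code = (code − low) / width = (1/8 − 0/1) / 1/1 = 1/8
  f: [0/1, 1/4) ← scaled code falls here ✓
  a: [1/4, 3/8) 
  d: [3/8, 1/1) 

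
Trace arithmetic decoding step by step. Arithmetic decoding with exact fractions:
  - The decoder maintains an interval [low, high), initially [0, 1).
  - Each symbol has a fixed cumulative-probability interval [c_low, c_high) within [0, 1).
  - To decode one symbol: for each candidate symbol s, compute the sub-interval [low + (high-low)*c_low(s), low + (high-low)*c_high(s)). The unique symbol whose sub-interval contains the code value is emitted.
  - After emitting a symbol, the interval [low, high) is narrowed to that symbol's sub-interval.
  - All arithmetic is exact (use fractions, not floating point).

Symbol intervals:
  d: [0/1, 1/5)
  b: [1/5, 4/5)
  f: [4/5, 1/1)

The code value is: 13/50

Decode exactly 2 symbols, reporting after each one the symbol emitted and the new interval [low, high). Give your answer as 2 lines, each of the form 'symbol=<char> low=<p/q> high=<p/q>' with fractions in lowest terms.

Step 1: interval [0/1, 1/1), width = 1/1 - 0/1 = 1/1
  'd': [0/1 + 1/1*0/1, 0/1 + 1/1*1/5) = [0/1, 1/5)
  'b': [0/1 + 1/1*1/5, 0/1 + 1/1*4/5) = [1/5, 4/5) <- contains code 13/50
  'f': [0/1 + 1/1*4/5, 0/1 + 1/1*1/1) = [4/5, 1/1)
  emit 'b', narrow to [1/5, 4/5)
Step 2: interval [1/5, 4/5), width = 4/5 - 1/5 = 3/5
  'd': [1/5 + 3/5*0/1, 1/5 + 3/5*1/5) = [1/5, 8/25) <- contains code 13/50
  'b': [1/5 + 3/5*1/5, 1/5 + 3/5*4/5) = [8/25, 17/25)
  'f': [1/5 + 3/5*4/5, 1/5 + 3/5*1/1) = [17/25, 4/5)
  emit 'd', narrow to [1/5, 8/25)

Answer: symbol=b low=1/5 high=4/5
symbol=d low=1/5 high=8/25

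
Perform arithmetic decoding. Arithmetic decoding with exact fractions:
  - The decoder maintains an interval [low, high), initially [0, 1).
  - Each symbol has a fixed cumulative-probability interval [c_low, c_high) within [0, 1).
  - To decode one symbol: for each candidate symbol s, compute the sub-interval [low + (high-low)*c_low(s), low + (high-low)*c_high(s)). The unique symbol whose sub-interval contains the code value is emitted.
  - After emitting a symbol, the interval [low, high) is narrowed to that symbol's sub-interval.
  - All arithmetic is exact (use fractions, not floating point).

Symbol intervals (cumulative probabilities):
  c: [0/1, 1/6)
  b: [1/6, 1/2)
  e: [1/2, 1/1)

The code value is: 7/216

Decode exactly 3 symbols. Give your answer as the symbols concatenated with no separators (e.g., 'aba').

Step 1: interval [0/1, 1/1), width = 1/1 - 0/1 = 1/1
  'c': [0/1 + 1/1*0/1, 0/1 + 1/1*1/6) = [0/1, 1/6) <- contains code 7/216
  'b': [0/1 + 1/1*1/6, 0/1 + 1/1*1/2) = [1/6, 1/2)
  'e': [0/1 + 1/1*1/2, 0/1 + 1/1*1/1) = [1/2, 1/1)
  emit 'c', narrow to [0/1, 1/6)
Step 2: interval [0/1, 1/6), width = 1/6 - 0/1 = 1/6
  'c': [0/1 + 1/6*0/1, 0/1 + 1/6*1/6) = [0/1, 1/36)
  'b': [0/1 + 1/6*1/6, 0/1 + 1/6*1/2) = [1/36, 1/12) <- contains code 7/216
  'e': [0/1 + 1/6*1/2, 0/1 + 1/6*1/1) = [1/12, 1/6)
  emit 'b', narrow to [1/36, 1/12)
Step 3: interval [1/36, 1/12), width = 1/12 - 1/36 = 1/18
  'c': [1/36 + 1/18*0/1, 1/36 + 1/18*1/6) = [1/36, 1/27) <- contains code 7/216
  'b': [1/36 + 1/18*1/6, 1/36 + 1/18*1/2) = [1/27, 1/18)
  'e': [1/36 + 1/18*1/2, 1/36 + 1/18*1/1) = [1/18, 1/12)
  emit 'c', narrow to [1/36, 1/27)

Answer: cbc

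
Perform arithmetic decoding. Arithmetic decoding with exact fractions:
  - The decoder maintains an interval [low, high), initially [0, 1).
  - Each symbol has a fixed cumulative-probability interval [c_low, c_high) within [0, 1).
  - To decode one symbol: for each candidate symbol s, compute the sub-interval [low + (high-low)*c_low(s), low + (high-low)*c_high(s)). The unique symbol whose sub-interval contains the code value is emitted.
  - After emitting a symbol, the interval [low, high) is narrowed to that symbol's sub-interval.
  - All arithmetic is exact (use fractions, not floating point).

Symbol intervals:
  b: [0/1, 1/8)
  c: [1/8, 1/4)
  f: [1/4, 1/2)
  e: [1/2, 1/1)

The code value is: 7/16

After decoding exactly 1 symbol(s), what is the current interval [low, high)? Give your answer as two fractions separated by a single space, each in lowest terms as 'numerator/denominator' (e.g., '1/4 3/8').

Answer: 1/4 1/2

Derivation:
Step 1: interval [0/1, 1/1), width = 1/1 - 0/1 = 1/1
  'b': [0/1 + 1/1*0/1, 0/1 + 1/1*1/8) = [0/1, 1/8)
  'c': [0/1 + 1/1*1/8, 0/1 + 1/1*1/4) = [1/8, 1/4)
  'f': [0/1 + 1/1*1/4, 0/1 + 1/1*1/2) = [1/4, 1/2) <- contains code 7/16
  'e': [0/1 + 1/1*1/2, 0/1 + 1/1*1/1) = [1/2, 1/1)
  emit 'f', narrow to [1/4, 1/2)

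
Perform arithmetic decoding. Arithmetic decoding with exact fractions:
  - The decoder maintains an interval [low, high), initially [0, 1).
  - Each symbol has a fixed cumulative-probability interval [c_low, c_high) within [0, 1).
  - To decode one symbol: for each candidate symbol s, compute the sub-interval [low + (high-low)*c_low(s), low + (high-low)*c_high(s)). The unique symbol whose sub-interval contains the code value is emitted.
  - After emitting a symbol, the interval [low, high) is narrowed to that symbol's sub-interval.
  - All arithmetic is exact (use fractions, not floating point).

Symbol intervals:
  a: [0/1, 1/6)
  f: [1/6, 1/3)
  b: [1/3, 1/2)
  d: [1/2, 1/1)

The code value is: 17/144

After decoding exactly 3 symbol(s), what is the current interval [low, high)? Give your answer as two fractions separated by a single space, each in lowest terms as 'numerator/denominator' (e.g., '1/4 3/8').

Step 1: interval [0/1, 1/1), width = 1/1 - 0/1 = 1/1
  'a': [0/1 + 1/1*0/1, 0/1 + 1/1*1/6) = [0/1, 1/6) <- contains code 17/144
  'f': [0/1 + 1/1*1/6, 0/1 + 1/1*1/3) = [1/6, 1/3)
  'b': [0/1 + 1/1*1/3, 0/1 + 1/1*1/2) = [1/3, 1/2)
  'd': [0/1 + 1/1*1/2, 0/1 + 1/1*1/1) = [1/2, 1/1)
  emit 'a', narrow to [0/1, 1/6)
Step 2: interval [0/1, 1/6), width = 1/6 - 0/1 = 1/6
  'a': [0/1 + 1/6*0/1, 0/1 + 1/6*1/6) = [0/1, 1/36)
  'f': [0/1 + 1/6*1/6, 0/1 + 1/6*1/3) = [1/36, 1/18)
  'b': [0/1 + 1/6*1/3, 0/1 + 1/6*1/2) = [1/18, 1/12)
  'd': [0/1 + 1/6*1/2, 0/1 + 1/6*1/1) = [1/12, 1/6) <- contains code 17/144
  emit 'd', narrow to [1/12, 1/6)
Step 3: interval [1/12, 1/6), width = 1/6 - 1/12 = 1/12
  'a': [1/12 + 1/12*0/1, 1/12 + 1/12*1/6) = [1/12, 7/72)
  'f': [1/12 + 1/12*1/6, 1/12 + 1/12*1/3) = [7/72, 1/9)
  'b': [1/12 + 1/12*1/3, 1/12 + 1/12*1/2) = [1/9, 1/8) <- contains code 17/144
  'd': [1/12 + 1/12*1/2, 1/12 + 1/12*1/1) = [1/8, 1/6)
  emit 'b', narrow to [1/9, 1/8)

Answer: 1/9 1/8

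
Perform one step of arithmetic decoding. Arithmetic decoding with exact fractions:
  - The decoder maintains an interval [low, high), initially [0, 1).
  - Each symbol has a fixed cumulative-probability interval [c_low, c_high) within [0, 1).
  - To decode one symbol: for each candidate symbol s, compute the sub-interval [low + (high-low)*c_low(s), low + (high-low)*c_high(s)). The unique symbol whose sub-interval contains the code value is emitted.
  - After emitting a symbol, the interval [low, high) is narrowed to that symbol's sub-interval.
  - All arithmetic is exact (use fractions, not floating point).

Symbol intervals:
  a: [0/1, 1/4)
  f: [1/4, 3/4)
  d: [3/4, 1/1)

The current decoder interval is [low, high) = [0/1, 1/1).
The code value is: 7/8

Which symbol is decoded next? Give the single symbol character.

Answer: d

Derivation:
Interval width = high − low = 1/1 − 0/1 = 1/1
Scaled code = (code − low) / width = (7/8 − 0/1) / 1/1 = 7/8
  a: [0/1, 1/4) 
  f: [1/4, 3/4) 
  d: [3/4, 1/1) ← scaled code falls here ✓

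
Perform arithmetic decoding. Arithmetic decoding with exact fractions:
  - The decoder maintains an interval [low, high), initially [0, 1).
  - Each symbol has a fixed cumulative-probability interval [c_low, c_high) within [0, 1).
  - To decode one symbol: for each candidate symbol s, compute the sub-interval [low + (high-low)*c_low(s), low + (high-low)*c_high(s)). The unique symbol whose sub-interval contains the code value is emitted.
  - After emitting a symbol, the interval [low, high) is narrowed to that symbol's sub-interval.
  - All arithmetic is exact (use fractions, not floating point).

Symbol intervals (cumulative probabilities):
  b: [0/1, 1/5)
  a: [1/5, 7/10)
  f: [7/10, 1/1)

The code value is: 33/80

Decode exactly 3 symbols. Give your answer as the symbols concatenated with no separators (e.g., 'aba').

Step 1: interval [0/1, 1/1), width = 1/1 - 0/1 = 1/1
  'b': [0/1 + 1/1*0/1, 0/1 + 1/1*1/5) = [0/1, 1/5)
  'a': [0/1 + 1/1*1/5, 0/1 + 1/1*7/10) = [1/5, 7/10) <- contains code 33/80
  'f': [0/1 + 1/1*7/10, 0/1 + 1/1*1/1) = [7/10, 1/1)
  emit 'a', narrow to [1/5, 7/10)
Step 2: interval [1/5, 7/10), width = 7/10 - 1/5 = 1/2
  'b': [1/5 + 1/2*0/1, 1/5 + 1/2*1/5) = [1/5, 3/10)
  'a': [1/5 + 1/2*1/5, 1/5 + 1/2*7/10) = [3/10, 11/20) <- contains code 33/80
  'f': [1/5 + 1/2*7/10, 1/5 + 1/2*1/1) = [11/20, 7/10)
  emit 'a', narrow to [3/10, 11/20)
Step 3: interval [3/10, 11/20), width = 11/20 - 3/10 = 1/4
  'b': [3/10 + 1/4*0/1, 3/10 + 1/4*1/5) = [3/10, 7/20)
  'a': [3/10 + 1/4*1/5, 3/10 + 1/4*7/10) = [7/20, 19/40) <- contains code 33/80
  'f': [3/10 + 1/4*7/10, 3/10 + 1/4*1/1) = [19/40, 11/20)
  emit 'a', narrow to [7/20, 19/40)

Answer: aaa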